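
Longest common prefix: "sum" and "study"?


Word 1: "sum"
Word 2: "study"
Comparing from start:
  Pos 0: 's' == 's'
  Pos 1: 'u' != 't' (stop)
LCP = "s" (length 1)


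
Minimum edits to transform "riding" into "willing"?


Word 1: "riding" (length 6)
Word 2: "willing" (length 7)
One optimal edit sequence (insert/delete/substitute each cost 1):
  1. substitute 'r' -> 'w'  (+1)
  2. keep 'i'
  3. insert 'l'  (+1)
  4. substitute 'd' -> 'l'  (+1)
  5. keep 'i'
  6. keep 'n'
  7. keep 'g'
Total edit operations: 3
Edit distance = 3


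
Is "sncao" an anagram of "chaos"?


Word 1: "chaos" → sorted: achos
Word 2: "sncao" → sorted: acnos
Same letters? achos != acnos
Anagram = No


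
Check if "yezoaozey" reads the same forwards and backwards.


Word: "yezoaozey"
Reversed: "yezoaozey"
Forward == Backward? yezoaozey == yezoaozey
Palindrome = Yes


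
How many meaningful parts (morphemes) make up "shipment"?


Word: "shipment"
Morphemes: ship + -ment
Each morpheme carries meaning
= 2 morphemes


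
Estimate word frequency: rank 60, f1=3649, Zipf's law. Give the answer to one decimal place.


Zipf's law: f(r) = f(1) / r
f(1) = 3649
f(60) = 3649 / 60
= 60.8 occurrences


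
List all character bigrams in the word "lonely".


Word: "lonely" (length 6)
Number of bigrams = 6 - 2 + 1 = 5
  Position 0: "lo"
  Position 1: "on"
  Position 2: "ne"
  Position 3: "el"
  Position 4: "ly"
Bigrams = "lo", "on", "ne", "el", "ly"


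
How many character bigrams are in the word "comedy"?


Word: "comedy" (length 6)
Number of 2-grams = length - 2 + 1 = 6 - 2 + 1
= 5


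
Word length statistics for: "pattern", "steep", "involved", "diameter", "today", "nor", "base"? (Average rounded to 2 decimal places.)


Lengths: "pattern"=7, "steep"=5, "involved"=8, "diameter"=8, "today"=5, "nor"=3, "base"=4
Sum = 40, Count = 7
Average = 40/7 = 5.71
= avg=5.71, min=3, max=8


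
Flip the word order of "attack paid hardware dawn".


Original: "attack paid hardware dawn"
Words (1..n): attack | paid | hardware | dawn
Reversed (n..1): dawn | hardware | paid | attack
Result = "dawn hardware paid attack"


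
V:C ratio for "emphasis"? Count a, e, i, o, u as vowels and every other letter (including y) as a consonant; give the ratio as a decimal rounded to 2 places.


Word: "emphasis"
Vowels (a,e,i,o,u): 3
Consonants: 5
Ratio = 3/5
= 0.60


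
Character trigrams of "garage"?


Word: "garage" (length 6)
Number of trigrams = 6 - 3 + 1 = 4
  Position 0: "gar"
  Position 1: "ara"
  Position 2: "rag"
  Position 3: "age"
Trigrams = "gar", "ara", "rag", "age"


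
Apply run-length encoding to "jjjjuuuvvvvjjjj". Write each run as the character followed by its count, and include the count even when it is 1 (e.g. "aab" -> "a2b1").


String: "jjjjuuuvvvvjjjj"
Scanning for consecutive runs:
  'j' x 4
  'u' x 3
  'v' x 4
  'j' x 4
RLE = "j4u3v4j4"


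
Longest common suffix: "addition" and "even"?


Word 1: "addition"
Word 2: "even"
Comparing from end:
  Pos -1: 'n' == 'n'
  Pos -2: 'o' != 'e' (stop)
LCS = "n" (length 1)


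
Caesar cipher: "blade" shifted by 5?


Word: "blade"
Shift: 5
Each letter → (letter + shift) mod 26:
  'b' (1) + 5 = 6 → 'g'
  'l' (11) + 5 = 16 → 'q'
  'a' (0) + 5 = 5 → 'f'
  'd' (3) + 5 = 8 → 'i'
  'e' (4) + 5 = 9 → 'j'
Result = "gqfij"


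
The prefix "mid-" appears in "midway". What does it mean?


Prefix: mid-
Example: midway (mid- + way)
Meaning = middle


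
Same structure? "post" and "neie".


Pattern of "post": [0, 1, 2, 3]
Pattern of "neie": [0, 1, 2, 1]
Patterns do not match
Same pattern = No


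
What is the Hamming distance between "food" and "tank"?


Comparing character by character (same length = 4):
  Pos 0: 'f' vs 't' !=
  Pos 1: 'o' vs 'a' !=
  Pos 2: 'o' vs 'n' !=
  Pos 3: 'd' vs 'k' !=
Hamming distance = 4


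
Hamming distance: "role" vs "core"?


Comparing character by character (same length = 4):
  Pos 0: 'r' vs 'c' !=
  Pos 1: 'o' vs 'o' =
  Pos 2: 'l' vs 'r' !=
  Pos 3: 'e' vs 'e' =
Hamming distance = 2


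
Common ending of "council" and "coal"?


Word 1: "council"
Word 2: "coal"
Comparing from end:
  Pos -1: 'l' == 'l'
  Pos -2: 'i' != 'a' (stop)
LCS = "l" (length 1)


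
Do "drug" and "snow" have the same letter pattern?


Pattern of "drug": [0, 1, 2, 3]
Pattern of "snow": [0, 1, 2, 3]
Patterns match
Same pattern = Yes


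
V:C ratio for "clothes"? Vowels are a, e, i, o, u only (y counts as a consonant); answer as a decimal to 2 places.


Word: "clothes"
Vowels (a,e,i,o,u): 2
Consonants: 5
Ratio = 2/5
= 0.40


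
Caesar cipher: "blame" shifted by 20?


Word: "blame"
Shift: 20
Each letter → (letter + shift) mod 26:
  'b' (1) + 20 = 21 → 'v'
  'l' (11) + 20 = 5 → 'f'
  'a' (0) + 20 = 20 → 'u'
  'm' (12) + 20 = 6 → 'g'
  'e' (4) + 20 = 24 → 'y'
Result = "vfugy"


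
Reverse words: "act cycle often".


Original: "act cycle often"
Words (1..n): act | cycle | often
Reversed (n..1): often | cycle | act
Result = "often cycle act"


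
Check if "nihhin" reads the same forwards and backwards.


Word: "nihhin"
Reversed: "nihhin"
Forward == Backward? nihhin == nihhin
Palindrome = Yes


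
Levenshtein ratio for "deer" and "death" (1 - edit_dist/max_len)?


Word 1: "deer" (length 4)
Word 2: "death" (length 5)
One optimal edit sequence:
  1. keep 'd'
  2. keep 'e'
  3. insert 'a'  (+1)
  4. substitute 'e' -> 't'  (+1)
  5. substitute 'r' -> 'h'  (+1)
Edit distance = 3
Max length = max(4, 5) = 5
Similarity = 1 - 3/5
= 0.4000


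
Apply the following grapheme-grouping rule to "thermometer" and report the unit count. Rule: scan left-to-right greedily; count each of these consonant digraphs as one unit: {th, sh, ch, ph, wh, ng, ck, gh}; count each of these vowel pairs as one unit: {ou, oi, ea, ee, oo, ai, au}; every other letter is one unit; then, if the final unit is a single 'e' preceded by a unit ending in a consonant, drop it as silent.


Word: "thermometer" (11 letters)
Left-to-right scan:
  (1) 'th' (digraph)
  (2) 'e' (letter)
  (3) 'r' (letter)
  (4) 'm' (letter)
  (5) 'o' (letter)
  (6) 'm' (letter)
  (7) 'e' (letter)
  (8) 't' (letter)
  (9) 'e' (letter)
  (10) 'r' (letter)
Units from scan: 10
Sound units = 10 units


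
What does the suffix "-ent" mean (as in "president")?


Suffix: -ent
Example: president = preside + -ent, with a spelling change
Meaning = one who / that which


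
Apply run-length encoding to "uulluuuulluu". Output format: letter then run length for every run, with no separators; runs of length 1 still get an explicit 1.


String: "uulluuuulluu"
Scanning for consecutive runs:
  'u' x 2
  'l' x 2
  'u' x 4
  'l' x 2
  'u' x 2
RLE = "u2l2u4l2u2"


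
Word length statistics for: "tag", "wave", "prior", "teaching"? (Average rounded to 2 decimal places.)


Lengths: "tag"=3, "wave"=4, "prior"=5, "teaching"=8
Sum = 20, Count = 4
Average = 20/4 = 5.00
= avg=5.00, min=3, max=8


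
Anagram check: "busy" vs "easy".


Word 1: "busy" → sorted: bsuy
Word 2: "easy" → sorted: aesy
Same letters? bsuy != aesy
Anagram = No


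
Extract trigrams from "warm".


Word: "warm" (length 4)
Number of trigrams = 4 - 3 + 1 = 2
  Position 0: "war"
  Position 1: "arm"
Trigrams = "war", "arm"


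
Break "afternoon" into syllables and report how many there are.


Word: "afternoon"
Syllable breakdown: af-ter-noon
Counting: 3 parts
= 3 syllables


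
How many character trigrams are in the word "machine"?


Word: "machine" (length 7)
Number of 3-grams = length - 3 + 1 = 7 - 3 + 1
= 5


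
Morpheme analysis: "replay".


Word: "replay"
Morphemes: re- / play
Each morpheme carries meaning
= 2 morphemes


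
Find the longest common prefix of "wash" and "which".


Word 1: "wash"
Word 2: "which"
Comparing from start:
  Pos 0: 'w' == 'w'
  Pos 1: 'a' != 'h' (stop)
LCP = "w" (length 1)


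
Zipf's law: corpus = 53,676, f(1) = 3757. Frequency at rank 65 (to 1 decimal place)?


Zipf's law: f(r) = f(1) / r
f(1) = 3757
f(65) = 3757 / 65
= 57.8 occurrences


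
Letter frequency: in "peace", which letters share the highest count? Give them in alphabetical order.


Word: "peace"
Letter counts:
  'a': 1
  'c': 1
  'e': 2
  'p': 1
Maximum count = 2
Most frequent = 'e' (2 times each)


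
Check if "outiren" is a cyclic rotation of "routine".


Word: "routine", Candidate: "outiren"
Method: check if candidate is substring of word+word
"routineroutine" contains "outiren"? No
Is rotation = No


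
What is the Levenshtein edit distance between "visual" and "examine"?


Word 1: "visual" (length 6)
Word 2: "examine" (length 7)
One optimal edit sequence (insert/delete/substitute each cost 1):
  1. insert 'e'  (+1)
  2. substitute 'v' -> 'x'  (+1)
  3. substitute 'i' -> 'a'  (+1)
  4. substitute 's' -> 'm'  (+1)
  5. substitute 'u' -> 'i'  (+1)
  6. substitute 'a' -> 'n'  (+1)
  7. substitute 'l' -> 'e'  (+1)
Total edit operations: 7
Edit distance = 7


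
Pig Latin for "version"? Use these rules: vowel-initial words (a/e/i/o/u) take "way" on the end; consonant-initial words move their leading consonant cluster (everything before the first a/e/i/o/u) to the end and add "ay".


Word: "version"
Starts with consonant(s) → move to end, add 'ay'
Consonant cluster: "v"
Pig Latin = "ersionvay"


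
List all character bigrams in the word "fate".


Word: "fate" (length 4)
Number of bigrams = 4 - 2 + 1 = 3
  Position 0: "fa"
  Position 1: "at"
  Position 2: "te"
Bigrams = "fa", "at", "te"


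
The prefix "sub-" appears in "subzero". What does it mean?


Prefix: sub-
As in: subzero -> sub- + zero
Meaning = under / below


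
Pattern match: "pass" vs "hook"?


Pattern of "pass": [0, 1, 2, 2]
Pattern of "hook": [0, 1, 1, 2]
Patterns do not match
Same pattern = No


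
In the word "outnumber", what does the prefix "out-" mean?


Prefix: out-
Example: outnumber (out- + number)
Meaning = surpass


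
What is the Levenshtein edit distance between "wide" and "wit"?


Word 1: "wide" (length 4)
Word 2: "wit" (length 3)
One optimal edit sequence (insert/delete/substitute each cost 1):
  1. keep 'w'
  2. keep 'i'
  3. delete 'd'  (+1)
  4. substitute 'e' -> 't'  (+1)
Total edit operations: 2
Edit distance = 2


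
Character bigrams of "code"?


Word: "code" (length 4)
Number of bigrams = 4 - 2 + 1 = 3
  Position 0: "co"
  Position 1: "od"
  Position 2: "de"
Bigrams = "co", "od", "de"


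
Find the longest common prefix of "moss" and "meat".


Word 1: "moss"
Word 2: "meat"
Comparing from start:
  Pos 0: 'm' == 'm'
  Pos 1: 'o' != 'e' (stop)
LCP = "m" (length 1)


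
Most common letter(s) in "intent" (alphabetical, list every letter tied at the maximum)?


Word: "intent"
Letter counts:
  'e': 1
  'i': 1
  'n': 2
  't': 2
Maximum count = 2
Most frequent = 'n', 't' (2 times each)


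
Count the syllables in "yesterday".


Word: "yesterday"
Syllable breakdown: yes / ter / day
Counting: 3 parts
= 3 syllables


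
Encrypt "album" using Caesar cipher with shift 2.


Word: "album"
Shift: 2
Each letter → (letter + shift) mod 26:
  'a' (0) + 2 = 2 → 'c'
  'l' (11) + 2 = 13 → 'n'
  'b' (1) + 2 = 3 → 'd'
  'u' (20) + 2 = 22 → 'w'
  'm' (12) + 2 = 14 → 'o'
Result = "cndwo"


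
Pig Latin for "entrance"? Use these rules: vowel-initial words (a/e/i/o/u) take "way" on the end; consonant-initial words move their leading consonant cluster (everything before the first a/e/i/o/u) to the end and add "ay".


Word: "entrance"
Starts with vowel → add 'way'
Pig Latin = "entranceway"


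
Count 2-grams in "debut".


Word: "debut" (length 5)
Number of 2-grams = length - 2 + 1 = 5 - 2 + 1
= 4


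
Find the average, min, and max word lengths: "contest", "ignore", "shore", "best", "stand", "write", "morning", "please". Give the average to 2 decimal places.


Lengths: "contest"=7, "ignore"=6, "shore"=5, "best"=4, "stand"=5, "write"=5, "morning"=7, "please"=6
Sum = 45, Count = 8
Average = 45/8 = 5.63
= avg=5.63, min=4, max=7


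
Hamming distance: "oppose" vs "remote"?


Comparing character by character (same length = 6):
  Pos 0: 'o' vs 'r' !=
  Pos 1: 'p' vs 'e' !=
  Pos 2: 'p' vs 'm' !=
  Pos 3: 'o' vs 'o' =
  Pos 4: 's' vs 't' !=
  Pos 5: 'e' vs 'e' =
Hamming distance = 4


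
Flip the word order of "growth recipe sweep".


Original: "growth recipe sweep"
Words (1..n): growth | recipe | sweep
Reversed (n..1): sweep | recipe | growth
Result = "sweep recipe growth"


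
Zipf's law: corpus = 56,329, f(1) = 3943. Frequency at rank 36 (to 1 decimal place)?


Zipf's law: f(r) = f(1) / r
f(1) = 3943
f(36) = 3943 / 36
= 109.5 occurrences


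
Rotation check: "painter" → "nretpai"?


Word: "painter", Candidate: "nretpai"
Method: check if candidate is substring of word+word
"painterpainter" contains "nretpai"? No
Is rotation = No


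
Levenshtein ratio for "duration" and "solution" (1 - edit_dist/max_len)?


Word 1: "duration" (length 8)
Word 2: "solution" (length 8)
One optimal edit sequence:
  1. substitute 'd' -> 's'  (+1)
  2. substitute 'u' -> 'o'  (+1)
  3. substitute 'r' -> 'l'  (+1)
  4. substitute 'a' -> 'u'  (+1)
  5. keep 't'
  6. keep 'i'
  7. keep 'o'
  8. keep 'n'
Edit distance = 4
Max length = max(8, 8) = 8
Similarity = 1 - 4/8
= 0.5000


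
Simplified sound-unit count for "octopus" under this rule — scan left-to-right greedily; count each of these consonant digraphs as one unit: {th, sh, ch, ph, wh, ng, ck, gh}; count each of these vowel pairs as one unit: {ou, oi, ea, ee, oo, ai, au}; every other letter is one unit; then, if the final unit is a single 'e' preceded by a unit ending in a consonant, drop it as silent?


Word: "octopus" (7 letters)
Left-to-right scan:
  (1) 'o' (letter)
  (2) 'c' (letter)
  (3) 't' (letter)
  (4) 'o' (letter)
  (5) 'p' (letter)
  (6) 'u' (letter)
  (7) 's' (letter)
Units from scan: 7
Sound units = 7 units


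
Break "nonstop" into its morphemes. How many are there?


Word: "nonstop"
Morphemes: non- / stop
Each morpheme carries meaning
= 2 morphemes


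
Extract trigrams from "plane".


Word: "plane" (length 5)
Number of trigrams = 5 - 3 + 1 = 3
  Position 0: "pla"
  Position 1: "lan"
  Position 2: "ane"
Trigrams = "pla", "lan", "ane"


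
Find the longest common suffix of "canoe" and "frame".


Word 1: "canoe"
Word 2: "frame"
Comparing from end:
  Pos -1: 'e' == 'e'
  Pos -2: 'o' != 'm' (stop)
LCS = "e" (length 1)


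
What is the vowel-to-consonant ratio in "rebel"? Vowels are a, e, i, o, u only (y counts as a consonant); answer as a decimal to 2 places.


Word: "rebel"
Vowels (a,e,i,o,u): 2
Consonants: 3
Ratio = 2/3
= 0.67


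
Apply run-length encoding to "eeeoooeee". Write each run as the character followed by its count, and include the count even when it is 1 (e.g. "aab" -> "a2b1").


String: "eeeoooeee"
Scanning for consecutive runs:
  'e' x 3
  'o' x 3
  'e' x 3
RLE = "e3o3e3"


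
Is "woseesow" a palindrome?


Word: "woseesow"
Reversed: "woseesow"
Forward == Backward? woseesow == woseesow
Palindrome = Yes


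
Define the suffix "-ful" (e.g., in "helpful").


Suffix: -ful
Example: helpful (help + -ful)
Meaning = full of


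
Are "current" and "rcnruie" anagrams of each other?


Word 1: "current" → sorted: cenrrtu
Word 2: "rcnruie" → sorted: ceinrru
Same letters? cenrrtu != ceinrru
Anagram = No


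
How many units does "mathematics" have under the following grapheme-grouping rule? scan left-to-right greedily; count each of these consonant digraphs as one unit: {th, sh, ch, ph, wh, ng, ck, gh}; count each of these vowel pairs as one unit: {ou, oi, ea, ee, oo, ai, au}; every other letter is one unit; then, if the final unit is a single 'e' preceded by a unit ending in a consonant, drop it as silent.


Word: "mathematics" (11 letters)
Left-to-right scan:
  1. 'm' (letter)
  2. 'a' (letter)
  3. 'th' (digraph)
  4. 'e' (letter)
  5. 'm' (letter)
  6. 'a' (letter)
  7. 't' (letter)
  8. 'i' (letter)
  9. 'c' (letter)
  10. 's' (letter)
Units from scan: 10
Sound units = 10 units


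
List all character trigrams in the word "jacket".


Word: "jacket" (length 6)
Number of trigrams = 6 - 3 + 1 = 4
  Position 0: "jac"
  Position 1: "ack"
  Position 2: "cke"
  Position 3: "ket"
Trigrams = "jac", "ack", "cke", "ket"


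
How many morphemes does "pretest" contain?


Word: "pretest"
Morphemes: pre- + test
Each morpheme carries meaning
= 2 morphemes


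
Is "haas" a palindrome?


Word: "haas"
Reversed: "saah"
Forward == Backward? haas != saah
Palindrome = No


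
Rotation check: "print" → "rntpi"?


Word: "print", Candidate: "rntpi"
Method: check if candidate is substring of word+word
"printprint" contains "rntpi"? No
Is rotation = No


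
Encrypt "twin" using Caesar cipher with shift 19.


Word: "twin"
Shift: 19
Each letter → (letter + shift) mod 26:
  't' (19) + 19 = 12 → 'm'
  'w' (22) + 19 = 15 → 'p'
  'i' (8) + 19 = 1 → 'b'
  'n' (13) + 19 = 6 → 'g'
Result = "mpbg"


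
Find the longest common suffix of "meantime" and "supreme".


Word 1: "meantime"
Word 2: "supreme"
Comparing from end:
  Pos -1: 'e' == 'e'
  Pos -2: 'm' == 'm'
  Pos -3: 'i' != 'e' (stop)
LCS = "me" (length 2)


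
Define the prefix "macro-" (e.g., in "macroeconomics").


Prefix: macro-
Example: macroeconomics (macro- + economics)
Meaning = large


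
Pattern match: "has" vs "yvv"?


Pattern of "has": [0, 1, 2]
Pattern of "yvv": [0, 1, 1]
Patterns do not match
Same pattern = No


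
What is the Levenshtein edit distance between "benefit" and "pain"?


Word 1: "benefit" (length 7)
Word 2: "pain" (length 4)
One optimal edit sequence (insert/delete/substitute each cost 1):
  1. delete 'b'  (+1)
  2. delete 'e'  (+1)
  3. delete 'n'  (+1)
  4. substitute 'e' -> 'p'  (+1)
  5. substitute 'f' -> 'a'  (+1)
  6. keep 'i'
  7. substitute 't' -> 'n'  (+1)
Total edit operations: 6
Edit distance = 6


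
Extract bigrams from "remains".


Word: "remains" (length 7)
Number of bigrams = 7 - 2 + 1 = 6
  Position 0: "re"
  Position 1: "em"
  Position 2: "ma"
  Position 3: "ai"
  Position 4: "in"
  Position 5: "ns"
Bigrams = "re", "em", "ma", "ai", "in", "ns"


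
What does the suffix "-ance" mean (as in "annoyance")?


Suffix: -ance
As in: annoyance -> annoy + -ance
Meaning = state of


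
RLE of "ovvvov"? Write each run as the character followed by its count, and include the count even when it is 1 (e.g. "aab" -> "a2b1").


String: "ovvvov"
Scanning for consecutive runs:
  'o' x 1
  'v' x 3
  'o' x 1
  'v' x 1
RLE = "o1v3o1v1"


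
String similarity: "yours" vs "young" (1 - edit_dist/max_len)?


Word 1: "yours" (length 5)
Word 2: "young" (length 5)
One optimal edit sequence:
  1. keep 'y'
  2. keep 'o'
  3. keep 'u'
  4. substitute 'r' -> 'n'  (+1)
  5. substitute 's' -> 'g'  (+1)
Edit distance = 2
Max length = max(5, 5) = 5
Similarity = 1 - 2/5
= 0.6000


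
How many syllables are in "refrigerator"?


Word: "refrigerator"
Syllable breakdown: re-frig-er-a-tor
Counting: 5 parts
= 5 syllables


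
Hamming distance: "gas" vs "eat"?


Comparing character by character (same length = 3):
  Pos 0: 'g' vs 'e' !=
  Pos 1: 'a' vs 'a' =
  Pos 2: 's' vs 't' !=
Hamming distance = 2


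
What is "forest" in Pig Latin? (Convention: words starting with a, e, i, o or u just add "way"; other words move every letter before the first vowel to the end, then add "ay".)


Word: "forest"
Starts with consonant(s) → move to end, add 'ay'
Consonant cluster: "f"
Pig Latin = "orestfay"


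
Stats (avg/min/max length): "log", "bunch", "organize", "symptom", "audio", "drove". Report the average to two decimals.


Lengths: "log"=3, "bunch"=5, "organize"=8, "symptom"=7, "audio"=5, "drove"=5
Sum = 33, Count = 6
Average = 33/6 = 5.50
= avg=5.50, min=3, max=8


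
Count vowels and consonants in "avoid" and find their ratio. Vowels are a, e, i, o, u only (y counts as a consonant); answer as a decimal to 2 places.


Word: "avoid"
Vowels (a,e,i,o,u): 3
Consonants: 2
Ratio = 3/2
= 1.50


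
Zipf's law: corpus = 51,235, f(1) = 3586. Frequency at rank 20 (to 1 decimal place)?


Zipf's law: f(r) = f(1) / r
f(1) = 3586
f(20) = 3586 / 20
= 179.3 occurrences


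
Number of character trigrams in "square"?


Word: "square" (length 6)
Number of 3-grams = length - 3 + 1 = 6 - 3 + 1
= 4


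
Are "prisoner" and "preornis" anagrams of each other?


Word 1: "prisoner" → sorted: einoprrs
Word 2: "preornis" → sorted: einoprrs
Same letters? einoprrs == einoprrs
Anagram = Yes


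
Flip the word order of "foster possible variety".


Original: "foster possible variety"
Words (1..n): foster | possible | variety
Reversed (n..1): variety | possible | foster
Result = "variety possible foster"


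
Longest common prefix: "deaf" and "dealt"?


Word 1: "deaf"
Word 2: "dealt"
Comparing from start:
  Pos 0: 'd' == 'd'
  Pos 1: 'e' == 'e'
  Pos 2: 'a' == 'a'
  Pos 3: 'f' != 'l' (stop)
LCP = "dea" (length 3)


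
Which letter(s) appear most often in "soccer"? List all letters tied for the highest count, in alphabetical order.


Word: "soccer"
Letter counts:
  'c': 2
  'e': 1
  'o': 1
  'r': 1
  's': 1
Maximum count = 2
Most frequent = 'c' (2 times each)


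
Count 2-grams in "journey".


Word: "journey" (length 7)
Number of 2-grams = length - 2 + 1 = 7 - 2 + 1
= 6


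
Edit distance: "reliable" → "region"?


Word 1: "reliable" (length 8)
Word 2: "region" (length 6)
One optimal edit sequence (insert/delete/substitute each cost 1):
  1. keep 'r'
  2. keep 'e'
  3. substitute 'l' -> 'g'  (+1)
  4. keep 'i'
  5. delete 'a'  (+1)
  6. delete 'b'  (+1)
  7. substitute 'l' -> 'o'  (+1)
  8. substitute 'e' -> 'n'  (+1)
Total edit operations: 5
Edit distance = 5


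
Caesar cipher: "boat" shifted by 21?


Word: "boat"
Shift: 21
Each letter → (letter + shift) mod 26:
  'b' (1) + 21 = 22 → 'w'
  'o' (14) + 21 = 9 → 'j'
  'a' (0) + 21 = 21 → 'v'
  't' (19) + 21 = 14 → 'o'
Result = "wjvo"


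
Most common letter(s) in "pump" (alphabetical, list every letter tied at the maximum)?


Word: "pump"
Letter counts:
  'm': 1
  'p': 2
  'u': 1
Maximum count = 2
Most frequent = 'p' (2 times each)


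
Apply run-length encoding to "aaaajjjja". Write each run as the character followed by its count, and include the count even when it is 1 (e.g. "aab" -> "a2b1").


String: "aaaajjjja"
Scanning for consecutive runs:
  'a' x 4
  'j' x 4
  'a' x 1
RLE = "a4j4a1"


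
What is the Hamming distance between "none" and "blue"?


Comparing character by character (same length = 4):
  Pos 0: 'n' vs 'b' !=
  Pos 1: 'o' vs 'l' !=
  Pos 2: 'n' vs 'u' !=
  Pos 3: 'e' vs 'e' =
Hamming distance = 3


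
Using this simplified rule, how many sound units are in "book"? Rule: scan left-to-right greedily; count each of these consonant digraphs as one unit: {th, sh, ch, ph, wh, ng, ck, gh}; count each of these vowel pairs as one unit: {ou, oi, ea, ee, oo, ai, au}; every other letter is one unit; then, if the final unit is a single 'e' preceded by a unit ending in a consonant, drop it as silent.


Word: "book" (4 letters)
Left-to-right scan:
  [1] 'b' (letter)
  [2] 'oo' (vowel-pair)
  [3] 'k' (letter)
Units from scan: 3
Sound units = 3 units


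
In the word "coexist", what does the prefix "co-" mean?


Prefix: co-
Example: coexist (co- + exist)
Meaning = together


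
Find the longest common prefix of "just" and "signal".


Word 1: "just"
Word 2: "signal"
Comparing from start:
  Pos 0: 'j' != 's' (stop)
LCP = "" (length 0)


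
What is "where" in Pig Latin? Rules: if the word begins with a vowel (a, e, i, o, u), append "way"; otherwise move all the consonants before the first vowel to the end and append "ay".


Word: "where"
Starts with consonant(s) → move to end, add 'ay'
Consonant cluster: "wh"
Pig Latin = "erewhay"


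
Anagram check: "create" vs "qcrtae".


Word 1: "create" → sorted: aceert
Word 2: "qcrtae" → sorted: aceqrt
Same letters? aceert != aceqrt
Anagram = No


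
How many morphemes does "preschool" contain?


Word: "preschool"
Morphemes: pre- / school
Each morpheme carries meaning
= 2 morphemes


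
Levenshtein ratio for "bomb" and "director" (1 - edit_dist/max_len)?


Word 1: "bomb" (length 4)
Word 2: "director" (length 8)
One optimal edit sequence:
  1. insert 'd'  (+1)
  2. insert 'i'  (+1)
  3. insert 'r'  (+1)
  4. insert 'e'  (+1)
  5. substitute 'b' -> 'c'  (+1)
  6. substitute 'o' -> 't'  (+1)
  7. substitute 'm' -> 'o'  (+1)
  8. substitute 'b' -> 'r'  (+1)
Edit distance = 8
Max length = max(4, 8) = 8
Similarity = 1 - 8/8
= 0.0000


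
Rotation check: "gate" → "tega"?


Word: "gate", Candidate: "tega"
Method: check if candidate is substring of word+word
"gategate" contains "tega"? Yes
Is rotation = Yes


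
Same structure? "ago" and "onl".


Pattern of "ago": [0, 1, 2]
Pattern of "onl": [0, 1, 2]
Patterns match
Same pattern = Yes


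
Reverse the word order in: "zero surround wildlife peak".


Original: "zero surround wildlife peak"
Words (1..n): zero | surround | wildlife | peak
Reversed (n..1): peak | wildlife | surround | zero
Result = "peak wildlife surround zero"


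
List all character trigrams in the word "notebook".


Word: "notebook" (length 8)
Number of trigrams = 8 - 3 + 1 = 6
  Position 0: "not"
  Position 1: "ote"
  Position 2: "teb"
  Position 3: "ebo"
  Position 4: "boo"
  Position 5: "ook"
Trigrams = "not", "ote", "teb", "ebo", "boo", "ook"


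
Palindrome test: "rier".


Word: "rier"
Reversed: "reir"
Forward == Backward? rier != reir
Palindrome = No


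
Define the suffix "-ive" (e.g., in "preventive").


Suffix: -ive
As in: preventive -> prevent + -ive
Meaning = tending to


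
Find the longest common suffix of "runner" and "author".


Word 1: "runner"
Word 2: "author"
Comparing from end:
  Pos -1: 'r' == 'r'
  Pos -2: 'e' != 'o' (stop)
LCS = "r" (length 1)


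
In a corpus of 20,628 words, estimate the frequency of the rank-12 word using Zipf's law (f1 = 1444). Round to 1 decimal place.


Zipf's law: f(r) = f(1) / r
f(1) = 1444
f(12) = 1444 / 12
= 120.3 occurrences


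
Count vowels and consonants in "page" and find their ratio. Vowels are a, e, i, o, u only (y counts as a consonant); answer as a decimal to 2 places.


Word: "page"
Vowels (a,e,i,o,u): 2
Consonants: 2
Ratio = 2/2
= 1.00


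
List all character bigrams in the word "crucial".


Word: "crucial" (length 7)
Number of bigrams = 7 - 2 + 1 = 6
  Position 0: "cr"
  Position 1: "ru"
  Position 2: "uc"
  Position 3: "ci"
  Position 4: "ia"
  Position 5: "al"
Bigrams = "cr", "ru", "uc", "ci", "ia", "al"


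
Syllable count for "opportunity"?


Word: "opportunity"
Syllable breakdown: op | por | tu | ni | ty
Counting: 5 parts
= 5 syllables


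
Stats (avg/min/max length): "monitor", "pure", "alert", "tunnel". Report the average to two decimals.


Lengths: "monitor"=7, "pure"=4, "alert"=5, "tunnel"=6
Sum = 22, Count = 4
Average = 22/4 = 5.50
= avg=5.50, min=4, max=7


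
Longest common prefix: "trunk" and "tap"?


Word 1: "trunk"
Word 2: "tap"
Comparing from start:
  Pos 0: 't' == 't'
  Pos 1: 'r' != 'a' (stop)
LCP = "t" (length 1)


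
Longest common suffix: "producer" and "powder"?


Word 1: "producer"
Word 2: "powder"
Comparing from end:
  Pos -1: 'r' == 'r'
  Pos -2: 'e' == 'e'
  Pos -3: 'c' != 'd' (stop)
LCS = "er" (length 2)


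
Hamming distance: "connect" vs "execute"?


Comparing character by character (same length = 7):
  Pos 0: 'c' vs 'e' !=
  Pos 1: 'o' vs 'x' !=
  Pos 2: 'n' vs 'e' !=
  Pos 3: 'n' vs 'c' !=
  Pos 4: 'e' vs 'u' !=
  Pos 5: 'c' vs 't' !=
  Pos 6: 't' vs 'e' !=
Hamming distance = 7


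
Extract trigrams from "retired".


Word: "retired" (length 7)
Number of trigrams = 7 - 3 + 1 = 5
  Position 0: "ret"
  Position 1: "eti"
  Position 2: "tir"
  Position 3: "ire"
  Position 4: "red"
Trigrams = "ret", "eti", "tir", "ire", "red"


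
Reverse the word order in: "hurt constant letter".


Original: "hurt constant letter"
Words (1..n): hurt | constant | letter
Reversed (n..1): letter | constant | hurt
Result = "letter constant hurt"


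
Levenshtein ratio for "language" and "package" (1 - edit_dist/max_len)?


Word 1: "language" (length 8)
Word 2: "package" (length 7)
One optimal edit sequence:
  1. substitute 'l' -> 'p'  (+1)
  2. keep 'a'
  3. delete 'n'  (+1)
  4. substitute 'g' -> 'c'  (+1)
  5. substitute 'u' -> 'k'  (+1)
  6. keep 'a'
  7. keep 'g'
  8. keep 'e'
Edit distance = 4
Max length = max(8, 7) = 8
Similarity = 1 - 4/8
= 0.5000


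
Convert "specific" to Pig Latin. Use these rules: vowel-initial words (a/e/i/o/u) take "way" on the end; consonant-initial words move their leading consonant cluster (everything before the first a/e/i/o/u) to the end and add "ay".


Word: "specific"
Starts with consonant(s) → move to end, add 'ay'
Consonant cluster: "sp"
Pig Latin = "ecificspay"


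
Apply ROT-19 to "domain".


Word: "domain"
Shift: 19
Each letter → (letter + shift) mod 26:
  'd' (3) + 19 = 22 → 'w'
  'o' (14) + 19 = 7 → 'h'
  'm' (12) + 19 = 5 → 'f'
  'a' (0) + 19 = 19 → 't'
  'i' (8) + 19 = 1 → 'b'
  'n' (13) + 19 = 6 → 'g'
Result = "whftbg"


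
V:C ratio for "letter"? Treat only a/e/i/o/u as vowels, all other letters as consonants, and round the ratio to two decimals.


Word: "letter"
Vowels (a,e,i,o,u): 2
Consonants: 4
Ratio = 2/4
= 0.50


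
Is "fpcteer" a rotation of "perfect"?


Word: "perfect", Candidate: "fpcteer"
Method: check if candidate is substring of word+word
"perfectperfect" contains "fpcteer"? No
Is rotation = No


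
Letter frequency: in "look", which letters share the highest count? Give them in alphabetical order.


Word: "look"
Letter counts:
  'k': 1
  'l': 1
  'o': 2
Maximum count = 2
Most frequent = 'o' (2 times each)


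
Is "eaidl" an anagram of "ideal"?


Word 1: "ideal" → sorted: adeil
Word 2: "eaidl" → sorted: adeil
Same letters? adeil == adeil
Anagram = Yes


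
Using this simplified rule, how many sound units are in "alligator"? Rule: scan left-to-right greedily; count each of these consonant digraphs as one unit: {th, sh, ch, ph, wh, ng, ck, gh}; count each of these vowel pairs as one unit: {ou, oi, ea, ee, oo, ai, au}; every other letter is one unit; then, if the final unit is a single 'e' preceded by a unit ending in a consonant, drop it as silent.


Word: "alligator" (9 letters)
Left-to-right scan:
  [1] 'a' (letter)
  [2] 'l' (letter)
  [3] 'l' (letter)
  [4] 'i' (letter)
  [5] 'g' (letter)
  [6] 'a' (letter)
  [7] 't' (letter)
  [8] 'o' (letter)
  [9] 'r' (letter)
Units from scan: 9
Sound units = 9 units


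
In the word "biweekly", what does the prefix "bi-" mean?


Prefix: bi-
Example: biweekly = bi- + weekly
Meaning = two


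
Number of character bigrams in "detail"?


Word: "detail" (length 6)
Number of 2-grams = length - 2 + 1 = 6 - 2 + 1
= 5


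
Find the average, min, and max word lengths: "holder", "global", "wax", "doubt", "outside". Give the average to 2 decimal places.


Lengths: "holder"=6, "global"=6, "wax"=3, "doubt"=5, "outside"=7
Sum = 27, Count = 5
Average = 27/5 = 5.40
= avg=5.40, min=3, max=7


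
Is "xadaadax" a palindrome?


Word: "xadaadax"
Reversed: "xadaadax"
Forward == Backward? xadaadax == xadaadax
Palindrome = Yes


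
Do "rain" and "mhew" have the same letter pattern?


Pattern of "rain": [0, 1, 2, 3]
Pattern of "mhew": [0, 1, 2, 3]
Patterns match
Same pattern = Yes


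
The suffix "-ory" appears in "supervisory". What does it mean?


Suffix: -ory
Example: supervisory (supervise + -ory, with a spelling change)
Meaning = relating to / place for


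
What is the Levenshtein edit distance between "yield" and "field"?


Word 1: "yield" (length 5)
Word 2: "field" (length 5)
One optimal edit sequence (insert/delete/substitute each cost 1):
  1. substitute 'y' -> 'f'  (+1)
  2. keep 'i'
  3. keep 'e'
  4. keep 'l'
  5. keep 'd'
Total edit operations: 1
Edit distance = 1


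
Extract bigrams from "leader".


Word: "leader" (length 6)
Number of bigrams = 6 - 2 + 1 = 5
  Position 0: "le"
  Position 1: "ea"
  Position 2: "ad"
  Position 3: "de"
  Position 4: "er"
Bigrams = "le", "ea", "ad", "de", "er"


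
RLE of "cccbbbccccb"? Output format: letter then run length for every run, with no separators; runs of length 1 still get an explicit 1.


String: "cccbbbccccb"
Scanning for consecutive runs:
  'c' x 3
  'b' x 3
  'c' x 4
  'b' x 1
RLE = "c3b3c4b1"


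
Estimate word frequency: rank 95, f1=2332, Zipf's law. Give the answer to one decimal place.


Zipf's law: f(r) = f(1) / r
f(1) = 2332
f(95) = 2332 / 95
= 24.5 occurrences


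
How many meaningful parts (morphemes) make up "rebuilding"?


Word: "rebuilding"
Morphemes: re- + build + -ing
Each morpheme carries meaning
= 3 morphemes


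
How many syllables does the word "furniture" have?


Word: "furniture"
Syllable breakdown: fur · ni · ture
Counting: 3 parts
= 3 syllables


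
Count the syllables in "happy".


Word: "happy"
Syllable breakdown: hap-py
Counting: 2 parts
= 2 syllables


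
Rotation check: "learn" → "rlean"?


Word: "learn", Candidate: "rlean"
Method: check if candidate is substring of word+word
"learnlearn" contains "rlean"? No
Is rotation = No


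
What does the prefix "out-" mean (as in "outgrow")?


Prefix: out-
Example: outgrow = out- + grow
Meaning = surpass


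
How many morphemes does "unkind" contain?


Word: "unkind"
Morphemes: un- + kind
Each morpheme carries meaning
= 2 morphemes


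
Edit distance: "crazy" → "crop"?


Word 1: "crazy" (length 5)
Word 2: "crop" (length 4)
One optimal edit sequence (insert/delete/substitute each cost 1):
  1. keep 'c'
  2. keep 'r'
  3. delete 'a'  (+1)
  4. substitute 'z' -> 'o'  (+1)
  5. substitute 'y' -> 'p'  (+1)
Total edit operations: 3
Edit distance = 3


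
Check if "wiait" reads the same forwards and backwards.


Word: "wiait"
Reversed: "tiaiw"
Forward == Backward? wiait != tiaiw
Palindrome = No


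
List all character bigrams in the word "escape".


Word: "escape" (length 6)
Number of bigrams = 6 - 2 + 1 = 5
  Position 0: "es"
  Position 1: "sc"
  Position 2: "ca"
  Position 3: "ap"
  Position 4: "pe"
Bigrams = "es", "sc", "ca", "ap", "pe"


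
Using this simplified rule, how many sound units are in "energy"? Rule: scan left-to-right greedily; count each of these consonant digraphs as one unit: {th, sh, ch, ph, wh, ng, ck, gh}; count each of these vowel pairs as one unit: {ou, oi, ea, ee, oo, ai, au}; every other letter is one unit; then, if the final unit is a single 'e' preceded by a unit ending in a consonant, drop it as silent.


Word: "energy" (6 letters)
Left-to-right scan:
  [1] 'e' (letter)
  [2] 'n' (letter)
  [3] 'e' (letter)
  [4] 'r' (letter)
  [5] 'g' (letter)
  [6] 'y' (letter)
Units from scan: 6
Sound units = 6 units


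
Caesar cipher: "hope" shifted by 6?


Word: "hope"
Shift: 6
Each letter → (letter + shift) mod 26:
  'h' (7) + 6 = 13 → 'n'
  'o' (14) + 6 = 20 → 'u'
  'p' (15) + 6 = 21 → 'v'
  'e' (4) + 6 = 10 → 'k'
Result = "nuvk"


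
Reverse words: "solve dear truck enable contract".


Original: "solve dear truck enable contract"
Words (1..n): solve | dear | truck | enable | contract
Reversed (n..1): contract | enable | truck | dear | solve
Result = "contract enable truck dear solve"


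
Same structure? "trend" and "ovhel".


Pattern of "trend": [0, 1, 2, 3, 4]
Pattern of "ovhel": [0, 1, 2, 3, 4]
Patterns match
Same pattern = Yes


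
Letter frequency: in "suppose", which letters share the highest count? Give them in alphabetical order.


Word: "suppose"
Letter counts:
  'e': 1
  'o': 1
  'p': 2
  's': 2
  'u': 1
Maximum count = 2
Most frequent = 'p', 's' (2 times each)


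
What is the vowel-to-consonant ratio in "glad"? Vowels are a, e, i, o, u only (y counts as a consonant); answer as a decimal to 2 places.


Word: "glad"
Vowels (a,e,i,o,u): 1
Consonants: 3
Ratio = 1/3
= 0.33


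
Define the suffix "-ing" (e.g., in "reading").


Suffix: -ing
Example: reading = read + -ing
Meaning = present participle


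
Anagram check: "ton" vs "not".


Word 1: "ton" → sorted: not
Word 2: "not" → sorted: not
Same letters? not == not
Anagram = Yes


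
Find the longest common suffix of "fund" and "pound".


Word 1: "fund"
Word 2: "pound"
Comparing from end:
  Pos -1: 'd' == 'd'
  Pos -2: 'n' == 'n'
  Pos -3: 'u' == 'u'
  Pos -4: 'f' != 'o' (stop)
LCS = "und" (length 3)


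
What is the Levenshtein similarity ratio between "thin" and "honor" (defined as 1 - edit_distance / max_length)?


Word 1: "thin" (length 4)
Word 2: "honor" (length 5)
One optimal edit sequence:
  1. delete 't'  (+1)
  2. keep 'h'
  3. substitute 'i' -> 'o'  (+1)
  4. keep 'n'
  5. insert 'o'  (+1)
  6. insert 'r'  (+1)
Edit distance = 4
Max length = max(4, 5) = 5
Similarity = 1 - 4/5
= 0.2000


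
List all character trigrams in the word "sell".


Word: "sell" (length 4)
Number of trigrams = 4 - 3 + 1 = 2
  Position 0: "sel"
  Position 1: "ell"
Trigrams = "sel", "ell"


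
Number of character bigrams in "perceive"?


Word: "perceive" (length 8)
Number of 2-grams = length - 2 + 1 = 8 - 2 + 1
= 7


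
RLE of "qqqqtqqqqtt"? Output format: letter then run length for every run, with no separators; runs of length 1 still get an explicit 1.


String: "qqqqtqqqqtt"
Scanning for consecutive runs:
  'q' x 4
  't' x 1
  'q' x 4
  't' x 2
RLE = "q4t1q4t2"


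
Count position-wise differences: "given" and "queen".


Comparing character by character (same length = 5):
  Pos 0: 'g' vs 'q' !=
  Pos 1: 'i' vs 'u' !=
  Pos 2: 'v' vs 'e' !=
  Pos 3: 'e' vs 'e' =
  Pos 4: 'n' vs 'n' =
Hamming distance = 3


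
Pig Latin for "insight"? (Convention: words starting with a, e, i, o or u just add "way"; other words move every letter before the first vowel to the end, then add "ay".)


Word: "insight"
Starts with vowel → add 'way'
Pig Latin = "insightway"


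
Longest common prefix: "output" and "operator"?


Word 1: "output"
Word 2: "operator"
Comparing from start:
  Pos 0: 'o' == 'o'
  Pos 1: 'u' != 'p' (stop)
LCP = "o" (length 1)


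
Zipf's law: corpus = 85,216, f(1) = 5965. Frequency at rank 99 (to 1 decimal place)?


Zipf's law: f(r) = f(1) / r
f(1) = 5965
f(99) = 5965 / 99
= 60.3 occurrences


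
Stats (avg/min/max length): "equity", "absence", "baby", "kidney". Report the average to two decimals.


Lengths: "equity"=6, "absence"=7, "baby"=4, "kidney"=6
Sum = 23, Count = 4
Average = 23/4 = 5.75
= avg=5.75, min=4, max=7


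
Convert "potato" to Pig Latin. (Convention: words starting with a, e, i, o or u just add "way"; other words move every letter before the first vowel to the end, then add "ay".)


Word: "potato"
Starts with consonant(s) → move to end, add 'ay'
Consonant cluster: "p"
Pig Latin = "otatopay"


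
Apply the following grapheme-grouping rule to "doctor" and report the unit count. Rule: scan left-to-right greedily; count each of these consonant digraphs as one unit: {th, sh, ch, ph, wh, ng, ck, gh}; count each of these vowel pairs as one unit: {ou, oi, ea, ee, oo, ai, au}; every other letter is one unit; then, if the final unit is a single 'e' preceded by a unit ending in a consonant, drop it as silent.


Word: "doctor" (6 letters)
Left-to-right scan:
  (1) 'd' (letter)
  (2) 'o' (letter)
  (3) 'c' (letter)
  (4) 't' (letter)
  (5) 'o' (letter)
  (6) 'r' (letter)
Units from scan: 6
Sound units = 6 units
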